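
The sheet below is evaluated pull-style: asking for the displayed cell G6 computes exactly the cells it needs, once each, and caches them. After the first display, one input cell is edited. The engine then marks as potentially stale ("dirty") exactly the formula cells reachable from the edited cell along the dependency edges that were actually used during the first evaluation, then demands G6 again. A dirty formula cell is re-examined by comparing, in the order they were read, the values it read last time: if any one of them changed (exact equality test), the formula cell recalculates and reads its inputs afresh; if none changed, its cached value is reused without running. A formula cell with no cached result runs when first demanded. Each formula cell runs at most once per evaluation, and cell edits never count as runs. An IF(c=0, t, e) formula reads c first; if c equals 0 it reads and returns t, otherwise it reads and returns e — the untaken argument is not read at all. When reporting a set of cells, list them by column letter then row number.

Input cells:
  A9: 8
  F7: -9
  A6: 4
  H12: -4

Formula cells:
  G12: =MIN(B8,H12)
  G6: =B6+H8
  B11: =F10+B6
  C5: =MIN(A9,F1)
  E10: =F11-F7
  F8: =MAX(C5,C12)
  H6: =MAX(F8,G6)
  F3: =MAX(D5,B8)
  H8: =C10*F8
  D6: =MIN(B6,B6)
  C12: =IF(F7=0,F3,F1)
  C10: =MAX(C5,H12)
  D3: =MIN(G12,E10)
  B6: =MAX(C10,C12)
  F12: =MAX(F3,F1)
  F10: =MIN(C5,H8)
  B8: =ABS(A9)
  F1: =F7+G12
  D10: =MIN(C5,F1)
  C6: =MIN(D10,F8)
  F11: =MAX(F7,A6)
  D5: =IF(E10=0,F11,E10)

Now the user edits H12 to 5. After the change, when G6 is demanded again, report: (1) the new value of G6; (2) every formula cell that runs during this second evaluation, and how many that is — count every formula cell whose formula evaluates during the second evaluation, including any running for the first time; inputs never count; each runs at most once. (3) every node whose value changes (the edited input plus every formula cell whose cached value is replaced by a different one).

Demanding G6 again yields -15.
9 formula cells run: B6, C5, C10, C12, F1, F8, G6, G12, H8.
The nodes whose values change: B6, C5, C10, C12, F1, F8, G6, G12, H8, H12.

First demand of the output computes:
  B8 = ABS(8) = 8
  G12 = MIN(8, -4) = -4
  F1 = -9 + -4 = -13
  C5 = MIN(8, -13) = -13
  C10 = MAX(-13, -4) = -4
  C12 = IF(F7=0: F7=-9 -> else branch F1) = -13
  B6 = MAX(-4, -13) = -4
  F8 = MAX(-13, -13) = -13
  H8 = -4 * -13 = 52
  G6 = -4 + 52 = 48

After the edit, cleaning proceeds:
  G12: a read changed (H12 -4->5) — executes, giving 5.
  F1: a read changed (G12 -4->5) — executes, giving -4.
  C5: a read changed (F1 -13->-4) — executes, giving -4.
  C10: a read changed (C5 -13->-4; H12 -4->5) — executes, giving 5.
  C12: a read changed (F1 -13->-4) — executes, giving -4.
  B6: a read changed (C10 -4->5; C12 -13->-4) — executes, giving 5.
  F8: a read changed (C5 -13->-4; C12 -13->-4) — executes, giving -4.
  H8: a read changed (C10 -4->5; F8 -13->-4) — executes, giving -20.
  G6: a read changed (B6 -4->5; H8 52->-20) — executes, giving -15.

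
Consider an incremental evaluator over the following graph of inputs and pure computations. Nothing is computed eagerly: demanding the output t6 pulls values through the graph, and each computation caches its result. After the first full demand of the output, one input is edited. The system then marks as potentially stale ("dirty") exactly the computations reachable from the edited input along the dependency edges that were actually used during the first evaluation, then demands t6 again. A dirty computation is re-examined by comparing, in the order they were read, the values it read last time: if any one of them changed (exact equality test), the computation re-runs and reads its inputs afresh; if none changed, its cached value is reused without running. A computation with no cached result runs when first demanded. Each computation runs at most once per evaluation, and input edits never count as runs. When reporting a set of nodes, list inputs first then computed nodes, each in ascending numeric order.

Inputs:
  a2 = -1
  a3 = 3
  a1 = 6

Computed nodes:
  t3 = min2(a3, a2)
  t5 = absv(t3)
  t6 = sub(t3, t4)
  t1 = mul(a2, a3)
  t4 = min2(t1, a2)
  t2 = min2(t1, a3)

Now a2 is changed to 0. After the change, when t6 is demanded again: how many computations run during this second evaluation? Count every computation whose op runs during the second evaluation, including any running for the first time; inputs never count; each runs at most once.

Run set: t1, t3, t4, t6 (4 run).

Initial pass — values computed on the first demand:
  t1 = mul(-1, 3) = -3
  t3 = min2(3, -1) = -1
  t4 = min2(-3, -1) = -3
  t6 = sub(-1, -3) = 2

Second demand — change propagation:
  t1: re-runs because a2 -1->0; new result 0.
  t3: re-runs because a2 -1->0; new result 0.
  t4: re-runs because t1 -3->0; a2 -1->0; new result 0.
  t6: re-runs because t3 -1->0; t4 -3->0; new result 0.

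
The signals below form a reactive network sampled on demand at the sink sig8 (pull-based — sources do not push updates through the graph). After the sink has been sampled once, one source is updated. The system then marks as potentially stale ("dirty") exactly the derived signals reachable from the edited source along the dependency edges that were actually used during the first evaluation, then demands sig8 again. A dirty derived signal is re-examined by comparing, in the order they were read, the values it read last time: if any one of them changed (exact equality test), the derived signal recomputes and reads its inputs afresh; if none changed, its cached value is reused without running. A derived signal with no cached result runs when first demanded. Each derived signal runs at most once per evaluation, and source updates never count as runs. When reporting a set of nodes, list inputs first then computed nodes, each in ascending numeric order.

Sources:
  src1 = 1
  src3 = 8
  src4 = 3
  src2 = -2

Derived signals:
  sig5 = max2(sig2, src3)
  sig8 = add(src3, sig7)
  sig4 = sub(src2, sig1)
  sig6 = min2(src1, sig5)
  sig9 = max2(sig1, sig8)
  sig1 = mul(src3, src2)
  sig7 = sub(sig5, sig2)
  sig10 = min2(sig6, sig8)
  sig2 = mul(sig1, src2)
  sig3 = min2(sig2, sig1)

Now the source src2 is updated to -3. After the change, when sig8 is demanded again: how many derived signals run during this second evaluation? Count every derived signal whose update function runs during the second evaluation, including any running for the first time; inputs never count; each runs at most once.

Run set: sig1, sig2, sig5, sig7 (4 run).
The important point: sig7 recomputes to an identical value, and the output ends up unchanged.

Initial pass — values computed on the first demand:
  sig1 = mul(8, -2) = -16
  sig2 = mul(-16, -2) = 32
  sig5 = max2(32, 8) = 32
  sig7 = sub(32, 32) = 0
  sig8 = add(8, 0) = 8

Second demand — change propagation:
  sig1: re-runs because src2 -2->-3; new result -24.
  sig2: re-runs because sig1 -16->-24; src2 -2->-3; new result 72.
  sig5: re-runs because sig2 32->72; new result 72.
  sig7: re-runs because sig5 32->72; sig2 32->72; new result 0 (unchanged).
  sig8: re-examined; everything it read last time is the same (src3 unchanged, sig7 unchanged) — cache 8 kept, no run.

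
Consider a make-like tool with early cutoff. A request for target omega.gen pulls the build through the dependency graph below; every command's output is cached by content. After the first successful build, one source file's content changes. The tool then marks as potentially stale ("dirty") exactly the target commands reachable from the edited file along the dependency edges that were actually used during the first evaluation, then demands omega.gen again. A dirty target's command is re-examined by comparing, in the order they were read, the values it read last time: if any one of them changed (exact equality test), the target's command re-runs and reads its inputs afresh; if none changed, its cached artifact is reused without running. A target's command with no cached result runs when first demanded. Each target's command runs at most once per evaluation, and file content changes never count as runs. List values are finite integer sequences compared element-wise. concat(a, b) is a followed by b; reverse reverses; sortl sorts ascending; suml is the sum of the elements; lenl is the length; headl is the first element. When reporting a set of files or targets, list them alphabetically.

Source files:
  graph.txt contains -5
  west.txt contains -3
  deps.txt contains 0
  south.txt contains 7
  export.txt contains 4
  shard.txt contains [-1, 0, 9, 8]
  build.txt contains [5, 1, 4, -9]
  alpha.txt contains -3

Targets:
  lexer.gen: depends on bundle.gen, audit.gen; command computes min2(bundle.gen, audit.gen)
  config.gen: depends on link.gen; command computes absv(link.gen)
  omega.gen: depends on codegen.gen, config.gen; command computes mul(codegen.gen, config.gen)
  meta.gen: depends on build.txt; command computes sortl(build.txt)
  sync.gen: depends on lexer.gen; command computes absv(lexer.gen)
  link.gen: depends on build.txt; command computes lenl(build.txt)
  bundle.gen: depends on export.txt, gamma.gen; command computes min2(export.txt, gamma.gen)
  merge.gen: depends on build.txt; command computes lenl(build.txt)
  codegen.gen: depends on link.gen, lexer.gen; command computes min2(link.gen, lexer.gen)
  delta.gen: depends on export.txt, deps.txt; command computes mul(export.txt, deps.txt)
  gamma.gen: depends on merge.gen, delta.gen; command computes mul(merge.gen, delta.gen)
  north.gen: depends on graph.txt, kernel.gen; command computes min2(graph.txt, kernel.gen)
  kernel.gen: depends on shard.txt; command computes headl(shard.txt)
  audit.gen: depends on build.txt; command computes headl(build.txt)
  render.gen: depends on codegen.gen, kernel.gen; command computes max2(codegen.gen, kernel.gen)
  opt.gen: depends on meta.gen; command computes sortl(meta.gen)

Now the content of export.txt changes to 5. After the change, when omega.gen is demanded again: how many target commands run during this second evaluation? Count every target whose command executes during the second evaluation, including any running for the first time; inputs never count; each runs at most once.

2 target commands run: bundle.gen, delta.gen.
Note where the cutoff bites: gamma.gen is checked, finds nothing changed, and keeps its cache.

First demand of the output computes:
  audit.gen = headl([5, 1, 4, -9]) = 5
  delta.gen = mul(4, 0) = 0
  link.gen = lenl([5, 1, 4, -9]) = 4
  config.gen = absv(4) = 4
  merge.gen = lenl([5, 1, 4, -9]) = 4
  gamma.gen = mul(4, 0) = 0
  bundle.gen = min2(4, 0) = 0
  lexer.gen = min2(0, 5) = 0
  codegen.gen = min2(4, 0) = 0
  omega.gen = mul(0, 4) = 0

After the edit, cleaning proceeds:
  delta.gen: a read changed (export.txt 4->5) — executes, giving 0 — identical to its old value.
  gamma.gen: dirty, but its reads are unchanged (merge.gen unchanged, delta.gen unchanged); cached 0 stands.
  bundle.gen: a read changed (export.txt 4->5) — executes, giving 0 — identical to its old value.
  lexer.gen: dirty, but its reads are unchanged (bundle.gen unchanged, audit.gen unchanged); cached 0 stands.
  codegen.gen: dirty, but its reads are unchanged (link.gen unchanged, lexer.gen unchanged); cached 0 stands.
  omega.gen: dirty, but its reads are unchanged (codegen.gen unchanged, config.gen unchanged); cached 0 stands.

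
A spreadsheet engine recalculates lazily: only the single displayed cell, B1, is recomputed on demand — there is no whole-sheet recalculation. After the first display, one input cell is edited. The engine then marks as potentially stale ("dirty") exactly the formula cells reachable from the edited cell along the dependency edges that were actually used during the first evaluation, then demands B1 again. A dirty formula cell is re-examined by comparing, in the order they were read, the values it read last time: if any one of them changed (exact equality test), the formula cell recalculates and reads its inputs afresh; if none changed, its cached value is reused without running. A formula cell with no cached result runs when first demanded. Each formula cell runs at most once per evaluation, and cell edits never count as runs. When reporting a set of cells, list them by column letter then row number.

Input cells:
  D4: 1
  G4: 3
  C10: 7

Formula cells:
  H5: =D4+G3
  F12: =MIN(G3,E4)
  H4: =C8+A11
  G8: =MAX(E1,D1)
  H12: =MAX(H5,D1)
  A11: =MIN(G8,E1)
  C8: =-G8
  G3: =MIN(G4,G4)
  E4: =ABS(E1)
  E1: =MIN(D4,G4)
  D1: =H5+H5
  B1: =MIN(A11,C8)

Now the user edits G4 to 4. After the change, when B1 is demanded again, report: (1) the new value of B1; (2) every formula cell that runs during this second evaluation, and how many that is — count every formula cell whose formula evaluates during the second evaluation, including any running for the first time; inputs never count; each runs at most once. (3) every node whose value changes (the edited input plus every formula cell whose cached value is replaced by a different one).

New value of B1: -10.
Formula cells that run: A11, B1, C8, D1, E1, G3, G8, H5 — 8 in total.
Values that change: B1, C8, D1, G3, G4, G8, H5.

First evaluation (everything demanded from the output):
  E1 = MIN(1, 3) = 1
  G3 = MIN(3, 3) = 3
  H5 = 1 + 3 = 4
  D1 = 4 + 4 = 8
  G8 = MAX(1, 8) = 8
  A11 = MIN(8, 1) = 1
  C8 = -(8) = -8
  B1 = MIN(1, -8) = -8

Propagation after the edit:
  E1: runs — G4 3->4; result 1 (same value as before).
  G3: runs — G4 3->4; G4 3->4; result 4.
  H5: runs — G3 3->4; result 5.
  D1: runs — H5 4->5; H5 4->5; result 10.
  G8: runs — D1 8->10; result 10.
  A11: runs — G8 8->10; result 1 (same value as before).
  C8: runs — G8 8->10; result -10.
  B1: runs — C8 -8->-10; result -10.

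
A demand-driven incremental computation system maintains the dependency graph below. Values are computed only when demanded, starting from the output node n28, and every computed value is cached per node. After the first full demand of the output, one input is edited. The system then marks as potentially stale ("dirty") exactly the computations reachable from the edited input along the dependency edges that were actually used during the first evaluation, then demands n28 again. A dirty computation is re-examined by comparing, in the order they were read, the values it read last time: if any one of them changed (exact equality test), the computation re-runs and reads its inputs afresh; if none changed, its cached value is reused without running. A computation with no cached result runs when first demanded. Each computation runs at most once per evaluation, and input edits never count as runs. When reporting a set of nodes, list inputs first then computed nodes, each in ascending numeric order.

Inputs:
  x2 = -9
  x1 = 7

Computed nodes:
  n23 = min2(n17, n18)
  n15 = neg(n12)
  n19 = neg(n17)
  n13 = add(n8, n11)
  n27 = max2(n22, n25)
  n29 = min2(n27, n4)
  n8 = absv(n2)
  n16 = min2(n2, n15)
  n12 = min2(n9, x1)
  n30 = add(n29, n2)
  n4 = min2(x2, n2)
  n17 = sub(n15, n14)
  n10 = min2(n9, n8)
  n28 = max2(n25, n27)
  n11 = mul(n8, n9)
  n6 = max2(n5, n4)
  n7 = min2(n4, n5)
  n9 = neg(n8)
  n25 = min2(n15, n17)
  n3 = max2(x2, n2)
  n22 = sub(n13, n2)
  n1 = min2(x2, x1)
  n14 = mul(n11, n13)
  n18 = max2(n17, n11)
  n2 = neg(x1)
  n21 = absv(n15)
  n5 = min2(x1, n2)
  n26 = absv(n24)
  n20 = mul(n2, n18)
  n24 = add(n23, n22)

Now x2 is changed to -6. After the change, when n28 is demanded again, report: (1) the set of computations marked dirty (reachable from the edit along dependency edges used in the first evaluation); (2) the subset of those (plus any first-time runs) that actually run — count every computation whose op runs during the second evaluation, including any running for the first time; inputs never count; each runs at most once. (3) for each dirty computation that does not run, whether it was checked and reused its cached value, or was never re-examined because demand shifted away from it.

First evaluation (everything demanded from the output):
  n2 = neg(7) = -7
  n8 = absv(-7) = 7
  n9 = neg(7) = -7
  n11 = mul(7, -7) = -49
  n12 = min2(-7, 7) = -7
  n13 = add(7, -49) = -42
  n14 = mul(-49, -42) = 2058
  n15 = neg(-7) = 7
  n17 = sub(7, 2058) = -2051
  n22 = sub(-42, -7) = -35
  n25 = min2(7, -2051) = -2051
  n27 = max2(-35, -2051) = -35
  n28 = max2(-2051, -35) = -35

Propagation after the edit:
  x2 feeds no computation that the output demands — nothing is marked dirty and nothing runs.

Key observation: x2 is never demanded by the output, so the edit triggers no recomputation at all.

Marked dirty: none.
Computations that run: none — 0 in total.
Every dirty computation ran.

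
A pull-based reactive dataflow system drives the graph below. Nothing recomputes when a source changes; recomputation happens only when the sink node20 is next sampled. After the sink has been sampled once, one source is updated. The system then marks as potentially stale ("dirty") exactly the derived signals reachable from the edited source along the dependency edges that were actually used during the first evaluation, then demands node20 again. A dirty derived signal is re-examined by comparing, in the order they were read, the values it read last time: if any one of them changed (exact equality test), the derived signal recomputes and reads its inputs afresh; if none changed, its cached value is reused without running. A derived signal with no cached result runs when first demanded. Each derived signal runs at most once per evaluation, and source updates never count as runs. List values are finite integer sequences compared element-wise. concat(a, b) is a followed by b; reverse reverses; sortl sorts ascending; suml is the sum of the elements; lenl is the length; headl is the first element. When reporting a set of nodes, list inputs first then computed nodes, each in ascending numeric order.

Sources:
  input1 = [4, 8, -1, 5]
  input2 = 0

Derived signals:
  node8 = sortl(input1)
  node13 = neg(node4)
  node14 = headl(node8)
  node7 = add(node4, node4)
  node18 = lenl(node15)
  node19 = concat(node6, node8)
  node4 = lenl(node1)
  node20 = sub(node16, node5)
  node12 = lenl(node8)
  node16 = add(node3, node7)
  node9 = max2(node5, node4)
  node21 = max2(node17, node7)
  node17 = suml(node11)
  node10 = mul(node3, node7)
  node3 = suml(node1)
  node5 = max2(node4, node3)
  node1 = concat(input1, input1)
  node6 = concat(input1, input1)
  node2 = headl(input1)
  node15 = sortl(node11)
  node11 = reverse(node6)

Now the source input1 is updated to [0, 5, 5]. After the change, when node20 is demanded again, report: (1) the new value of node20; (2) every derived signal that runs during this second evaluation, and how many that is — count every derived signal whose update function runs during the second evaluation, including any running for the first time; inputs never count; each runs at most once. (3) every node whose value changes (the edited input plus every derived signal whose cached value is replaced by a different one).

New value of node20: 12.
Derived signals that run: node1, node3, node4, node5, node7, node16, node20 — 7 in total.
Values that change: input1, node1, node3, node4, node5, node7, node16, node20.

First evaluation (everything demanded from the output):
  node1 = concat([4, 8, -1, 5], [4, 8, -1, 5]) = [4, 8, -1, 5, 4, 8, -1, 5]
  node3 = suml([4, 8, -1, 5, 4, 8, -1, 5]) = 32
  node4 = lenl([4, 8, -1, 5, 4, 8, -1, 5]) = 8
  node5 = max2(8, 32) = 32
  node7 = add(8, 8) = 16
  node16 = add(32, 16) = 48
  node20 = sub(48, 32) = 16

Propagation after the edit:
  node1: runs — input1 [4, 8, -1, 5]->[0, 5, 5]; input1 [4, 8, -1, 5]->[0, 5, 5]; result [0, 5, 5, 0, 5, 5].
  node3: runs — node1 [4, 8, -1, 5, 4, 8, -1, 5]->[0, 5, 5, 0, 5, 5]; result 20.
  node4: runs — node1 [4, 8, -1, 5, 4, 8, -1, 5]->[0, 5, 5, 0, 5, 5]; result 6.
  node5: runs — node4 8->6; node3 32->20; result 20.
  node7: runs — node4 8->6; node4 8->6; result 12.
  node16: runs — node3 32->20; node7 16->12; result 32.
  node20: runs — node16 48->32; node5 32->20; result 12.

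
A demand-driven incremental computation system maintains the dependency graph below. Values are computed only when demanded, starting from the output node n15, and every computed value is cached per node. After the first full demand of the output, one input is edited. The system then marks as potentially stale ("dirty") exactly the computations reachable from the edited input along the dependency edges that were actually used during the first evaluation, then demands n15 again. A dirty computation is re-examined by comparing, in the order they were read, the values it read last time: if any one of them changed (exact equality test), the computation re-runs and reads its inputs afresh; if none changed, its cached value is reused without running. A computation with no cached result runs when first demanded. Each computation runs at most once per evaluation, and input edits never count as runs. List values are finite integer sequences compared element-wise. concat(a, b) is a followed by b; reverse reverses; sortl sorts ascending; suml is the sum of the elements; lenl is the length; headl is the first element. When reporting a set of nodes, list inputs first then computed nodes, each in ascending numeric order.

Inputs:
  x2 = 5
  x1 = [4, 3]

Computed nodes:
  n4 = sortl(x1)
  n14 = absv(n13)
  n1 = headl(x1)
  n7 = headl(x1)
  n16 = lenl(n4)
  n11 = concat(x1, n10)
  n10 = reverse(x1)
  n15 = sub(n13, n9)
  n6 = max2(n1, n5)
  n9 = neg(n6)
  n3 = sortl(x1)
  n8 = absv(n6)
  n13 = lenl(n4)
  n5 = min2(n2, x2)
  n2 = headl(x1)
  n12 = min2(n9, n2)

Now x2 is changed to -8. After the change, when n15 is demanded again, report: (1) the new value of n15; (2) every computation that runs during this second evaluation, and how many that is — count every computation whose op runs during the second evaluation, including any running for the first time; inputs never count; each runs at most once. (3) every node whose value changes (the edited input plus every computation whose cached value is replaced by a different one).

New value of n15: 6.
Computations that run: n5, n6 — 2 in total.
Values that change: x2, n5.
Key observation: the change is absorbed at n6 — it re-runs but produces the same value, and the output's value is unchanged.

First evaluation (everything demanded from the output):
  n1 = headl([4, 3]) = 4
  n2 = headl([4, 3]) = 4
  n4 = sortl([4, 3]) = [3, 4]
  n5 = min2(4, 5) = 4
  n6 = max2(4, 4) = 4
  n9 = neg(4) = -4
  n13 = lenl([3, 4]) = 2
  n15 = sub(2, -4) = 6

Propagation after the edit:
  n5: runs — x2 5->-8; result -8.
  n6: runs — n5 4->-8; result 4 (same value as before).
  n9: checked — values it read are unchanged (n6 unchanged); reused cached -4 without running.
  n15: checked — values it read are unchanged (n13 unchanged, n9 unchanged); reused cached 6 without running.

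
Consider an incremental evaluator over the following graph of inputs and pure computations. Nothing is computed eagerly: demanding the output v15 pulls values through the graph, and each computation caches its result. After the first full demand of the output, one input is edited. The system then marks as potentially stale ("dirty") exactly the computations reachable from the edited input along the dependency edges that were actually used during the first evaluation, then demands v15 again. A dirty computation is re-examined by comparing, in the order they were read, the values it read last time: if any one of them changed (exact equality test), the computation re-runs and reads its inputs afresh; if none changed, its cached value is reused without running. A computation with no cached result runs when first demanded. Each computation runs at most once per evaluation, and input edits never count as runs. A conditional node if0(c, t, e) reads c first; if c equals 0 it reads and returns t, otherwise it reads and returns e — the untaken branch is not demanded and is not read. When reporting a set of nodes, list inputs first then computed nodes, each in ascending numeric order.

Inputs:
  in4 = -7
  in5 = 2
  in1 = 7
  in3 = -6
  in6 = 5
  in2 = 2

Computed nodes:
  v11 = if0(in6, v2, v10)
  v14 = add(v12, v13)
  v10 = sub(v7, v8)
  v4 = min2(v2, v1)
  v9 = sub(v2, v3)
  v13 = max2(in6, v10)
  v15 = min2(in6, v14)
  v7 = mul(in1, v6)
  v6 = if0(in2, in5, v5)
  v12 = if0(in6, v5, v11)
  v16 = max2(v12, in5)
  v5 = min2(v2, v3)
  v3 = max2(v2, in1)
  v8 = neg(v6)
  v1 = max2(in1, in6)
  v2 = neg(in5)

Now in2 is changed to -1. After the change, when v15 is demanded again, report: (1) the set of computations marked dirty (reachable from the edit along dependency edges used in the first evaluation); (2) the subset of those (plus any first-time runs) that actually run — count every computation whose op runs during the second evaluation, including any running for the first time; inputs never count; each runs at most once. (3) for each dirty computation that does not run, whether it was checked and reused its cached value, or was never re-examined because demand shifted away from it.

Dirty set: v6, v7, v8, v10, v11, v12, v13, v14, v15.
Run set: v6 (1 run).
Re-examined without running (cache reused): v7, v8, v10, v11, v12, v13, v14, v15.
The important point: v6 recomputes to an identical value, and the output ends up unchanged.

Initial pass — values computed on the first demand:
  v2 = neg(2) = -2
  v3 = max2(-2, 7) = 7
  v5 = min2(-2, 7) = -2
  v6 = if0(in2=2 -> else branch v5) = -2
  v7 = mul(7, -2) = -14
  v8 = neg(-2) = 2
  v10 = sub(-14, 2) = -16
  v11 = if0(in6=5 -> else branch v10) = -16
  v12 = if0(in6=5 -> else branch v11) = -16
  v13 = max2(5, -16) = 5
  v14 = add(-16, 5) = -11
  v15 = min2(5, -11) = -11

Second demand — change propagation:
  v6: re-runs because in2 2->-1; new result -2 (unchanged).
  v7: re-examined; everything it read last time is the same (in1 unchanged, v6 unchanged) — cache -14 kept, no run.
  v8: re-examined; everything it read last time is the same (v6 unchanged) — cache 2 kept, no run.
  v10: re-examined; everything it read last time is the same (v7 unchanged, v8 unchanged) — cache -16 kept, no run.
  v11: re-examined; everything it read last time is the same (in6 unchanged, v10 unchanged) — cache -16 kept, no run.
  v12: re-examined; everything it read last time is the same (in6 unchanged, v11 unchanged) — cache -16 kept, no run.
  v13: re-examined; everything it read last time is the same (in6 unchanged, v10 unchanged) — cache 5 kept, no run.
  v14: re-examined; everything it read last time is the same (v12 unchanged, v13 unchanged) — cache -11 kept, no run.
  v15: re-examined; everything it read last time is the same (in6 unchanged, v14 unchanged) — cache -11 kept, no run.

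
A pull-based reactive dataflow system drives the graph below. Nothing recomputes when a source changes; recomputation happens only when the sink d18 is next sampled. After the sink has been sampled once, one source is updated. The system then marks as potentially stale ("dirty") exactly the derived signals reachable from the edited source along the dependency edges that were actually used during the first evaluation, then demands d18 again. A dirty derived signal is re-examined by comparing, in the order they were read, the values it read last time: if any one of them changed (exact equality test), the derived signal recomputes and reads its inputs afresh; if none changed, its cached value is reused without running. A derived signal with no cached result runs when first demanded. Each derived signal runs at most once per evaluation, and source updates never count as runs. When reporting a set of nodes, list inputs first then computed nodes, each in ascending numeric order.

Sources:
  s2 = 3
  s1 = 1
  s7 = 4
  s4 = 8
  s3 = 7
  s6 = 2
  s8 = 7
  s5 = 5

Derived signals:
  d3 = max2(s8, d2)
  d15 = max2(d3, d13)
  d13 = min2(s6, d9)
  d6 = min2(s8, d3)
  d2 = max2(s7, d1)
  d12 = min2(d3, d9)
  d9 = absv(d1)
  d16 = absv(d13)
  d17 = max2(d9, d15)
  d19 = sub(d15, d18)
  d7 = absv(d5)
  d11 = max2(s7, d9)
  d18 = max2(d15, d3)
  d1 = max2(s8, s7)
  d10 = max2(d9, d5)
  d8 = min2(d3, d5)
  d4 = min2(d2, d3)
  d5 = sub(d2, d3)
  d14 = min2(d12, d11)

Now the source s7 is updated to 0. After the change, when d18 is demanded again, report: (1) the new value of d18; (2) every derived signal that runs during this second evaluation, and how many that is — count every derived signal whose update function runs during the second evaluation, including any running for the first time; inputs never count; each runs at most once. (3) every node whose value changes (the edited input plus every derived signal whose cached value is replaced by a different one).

New value of d18: 7.
Derived signals that run: d1, d2 — 2 in total.
Values that change: s7.
Key observation: the cutoff stops propagation at d3 — its inputs' values are unchanged, so it reuses its cache.

First evaluation (everything demanded from the output):
  d1 = max2(7, 4) = 7
  d2 = max2(4, 7) = 7
  d3 = max2(7, 7) = 7
  d9 = absv(7) = 7
  d13 = min2(2, 7) = 2
  d15 = max2(7, 2) = 7
  d18 = max2(7, 7) = 7

Propagation after the edit:
  d1: runs — s7 4->0; result 7 (same value as before).
  d2: runs — s7 4->0; result 7 (same value as before).
  d3: checked — values it read are unchanged (s8 unchanged, d2 unchanged); reused cached 7 without running.
  d9: checked — values it read are unchanged (d1 unchanged); reused cached 7 without running.
  d13: checked — values it read are unchanged (s6 unchanged, d9 unchanged); reused cached 2 without running.
  d15: checked — values it read are unchanged (d3 unchanged, d13 unchanged); reused cached 7 without running.
  d18: checked — values it read are unchanged (d15 unchanged, d3 unchanged); reused cached 7 without running.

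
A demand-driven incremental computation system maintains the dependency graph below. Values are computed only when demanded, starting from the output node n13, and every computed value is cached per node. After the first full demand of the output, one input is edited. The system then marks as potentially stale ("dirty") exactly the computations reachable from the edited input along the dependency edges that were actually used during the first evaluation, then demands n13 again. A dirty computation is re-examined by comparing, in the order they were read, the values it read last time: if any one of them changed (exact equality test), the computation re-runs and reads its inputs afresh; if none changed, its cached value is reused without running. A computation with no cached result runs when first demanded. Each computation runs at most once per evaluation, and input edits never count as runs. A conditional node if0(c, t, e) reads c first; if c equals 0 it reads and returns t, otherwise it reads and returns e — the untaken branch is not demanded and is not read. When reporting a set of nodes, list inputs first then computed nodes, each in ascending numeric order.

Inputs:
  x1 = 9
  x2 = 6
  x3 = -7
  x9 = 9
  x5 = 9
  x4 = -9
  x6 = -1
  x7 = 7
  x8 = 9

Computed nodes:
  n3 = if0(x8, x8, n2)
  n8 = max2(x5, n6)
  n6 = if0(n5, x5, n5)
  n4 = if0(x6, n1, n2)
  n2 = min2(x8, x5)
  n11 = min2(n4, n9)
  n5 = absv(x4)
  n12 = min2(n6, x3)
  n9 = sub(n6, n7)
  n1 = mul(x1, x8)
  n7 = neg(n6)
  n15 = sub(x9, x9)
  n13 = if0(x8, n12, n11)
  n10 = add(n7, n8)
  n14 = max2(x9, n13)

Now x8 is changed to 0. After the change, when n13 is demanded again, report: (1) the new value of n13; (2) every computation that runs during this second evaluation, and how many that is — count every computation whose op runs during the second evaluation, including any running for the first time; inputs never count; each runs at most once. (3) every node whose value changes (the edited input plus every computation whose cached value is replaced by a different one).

New value of n13: -7.
Computations that run: n12, n13 — 2 in total.
Values that change: x8, n13.
Key observation: a condition flipped, so demand moved to the other branch — n2, n4, n11 are never re-examined.

First evaluation (everything demanded from the output):
  n2 = min2(9, 9) = 9
  n4 = if0(x6=-1 -> else branch n2) = 9
  n5 = absv(-9) = 9
  n6 = if0(n5=9 -> else branch n5) = 9
  n7 = neg(9) = -9
  n9 = sub(9, -9) = 18
  n11 = min2(9, 18) = 9
  n13 = if0(x8=9 -> else branch n11) = 9

Propagation after the edit:
  n2: marked dirty but never re-examined — demand shifted away from it.
  n4: marked dirty but never re-examined — demand shifted away from it.
  n11: marked dirty but never re-examined — demand shifted away from it.
  n12: demanded for the first time — runs, produces -7.
  n13: runs — x8 9->0; result -7.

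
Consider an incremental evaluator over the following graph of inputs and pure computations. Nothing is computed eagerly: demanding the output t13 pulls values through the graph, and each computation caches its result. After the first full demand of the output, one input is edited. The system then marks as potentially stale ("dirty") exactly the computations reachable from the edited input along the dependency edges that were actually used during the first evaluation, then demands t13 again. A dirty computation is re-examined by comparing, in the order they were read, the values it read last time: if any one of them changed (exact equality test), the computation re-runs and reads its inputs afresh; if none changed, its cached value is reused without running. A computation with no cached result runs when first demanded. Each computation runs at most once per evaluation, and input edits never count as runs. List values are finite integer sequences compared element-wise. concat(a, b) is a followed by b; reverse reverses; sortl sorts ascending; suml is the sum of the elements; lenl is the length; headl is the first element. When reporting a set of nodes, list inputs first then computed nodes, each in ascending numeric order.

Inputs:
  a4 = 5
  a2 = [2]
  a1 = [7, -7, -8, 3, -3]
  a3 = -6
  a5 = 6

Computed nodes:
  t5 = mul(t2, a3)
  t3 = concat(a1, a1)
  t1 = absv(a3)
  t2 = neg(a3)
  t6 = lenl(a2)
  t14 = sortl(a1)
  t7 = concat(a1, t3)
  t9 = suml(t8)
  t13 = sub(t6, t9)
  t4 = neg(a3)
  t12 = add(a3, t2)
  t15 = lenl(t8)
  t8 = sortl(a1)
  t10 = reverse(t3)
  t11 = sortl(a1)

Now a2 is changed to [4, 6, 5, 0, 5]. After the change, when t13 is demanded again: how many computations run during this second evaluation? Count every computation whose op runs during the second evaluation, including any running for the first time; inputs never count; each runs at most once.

Initial pass — values computed on the first demand:
  t6 = lenl([2]) = 1
  t8 = sortl([7, -7, -8, 3, -3]) = [-8, -7, -3, 3, 7]
  t9 = suml([-8, -7, -3, 3, 7]) = -8
  t13 = sub(1, -8) = 9

Second demand — change propagation:
  t6: re-runs because a2 [2]->[4, 6, 5, 0, 5]; new result 5.
  t13: re-runs because t6 1->5; new result 13.

Run set: t6, t13 (2 run).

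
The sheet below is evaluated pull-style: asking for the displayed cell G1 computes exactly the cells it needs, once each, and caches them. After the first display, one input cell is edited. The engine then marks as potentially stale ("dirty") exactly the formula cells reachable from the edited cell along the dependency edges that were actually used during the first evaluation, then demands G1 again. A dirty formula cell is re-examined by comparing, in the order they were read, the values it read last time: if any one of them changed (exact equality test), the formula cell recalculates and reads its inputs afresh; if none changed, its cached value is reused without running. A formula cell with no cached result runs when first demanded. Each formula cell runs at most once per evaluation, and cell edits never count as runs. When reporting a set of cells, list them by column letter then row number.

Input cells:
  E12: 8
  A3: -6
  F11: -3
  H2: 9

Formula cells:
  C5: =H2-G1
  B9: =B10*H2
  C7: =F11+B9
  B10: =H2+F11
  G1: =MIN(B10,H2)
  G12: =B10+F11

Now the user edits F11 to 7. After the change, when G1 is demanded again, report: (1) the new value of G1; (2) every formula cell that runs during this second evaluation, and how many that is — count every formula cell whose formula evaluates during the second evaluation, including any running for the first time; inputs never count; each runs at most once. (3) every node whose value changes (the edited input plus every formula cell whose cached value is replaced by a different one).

First demand of the output computes:
  B10 = 9 + -3 = 6
  G1 = MIN(6, 9) = 6

After the edit, cleaning proceeds:
  B10: a read changed (F11 -3->7) — executes, giving 16.
  G1: a read changed (B10 6->16) — executes, giving 9.

Demanding G1 again yields 9.
2 formula cells run: B10, G1.
The nodes whose values change: B10, F11, G1.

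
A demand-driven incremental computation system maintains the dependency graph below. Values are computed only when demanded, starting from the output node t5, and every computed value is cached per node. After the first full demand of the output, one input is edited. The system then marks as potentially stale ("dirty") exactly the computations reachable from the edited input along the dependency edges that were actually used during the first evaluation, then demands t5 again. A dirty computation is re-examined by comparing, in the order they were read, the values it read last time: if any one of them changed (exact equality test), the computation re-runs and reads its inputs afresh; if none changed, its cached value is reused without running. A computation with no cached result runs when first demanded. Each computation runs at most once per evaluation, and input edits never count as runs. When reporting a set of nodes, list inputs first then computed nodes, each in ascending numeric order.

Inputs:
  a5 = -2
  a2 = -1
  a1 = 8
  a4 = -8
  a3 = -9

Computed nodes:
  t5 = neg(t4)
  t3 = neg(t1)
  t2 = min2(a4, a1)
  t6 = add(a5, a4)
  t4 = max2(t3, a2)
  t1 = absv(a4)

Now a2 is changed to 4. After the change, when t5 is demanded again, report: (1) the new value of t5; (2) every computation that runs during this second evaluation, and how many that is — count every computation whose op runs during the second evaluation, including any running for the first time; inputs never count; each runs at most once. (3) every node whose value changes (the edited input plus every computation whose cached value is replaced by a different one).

First evaluation (everything demanded from the output):
  t1 = absv(-8) = 8
  t3 = neg(8) = -8
  t4 = max2(-8, -1) = -1
  t5 = neg(-1) = 1

Propagation after the edit:
  t4: runs — a2 -1->4; result 4.
  t5: runs — t4 -1->4; result -4.

New value of t5: -4.
Computations that run: t4, t5 — 2 in total.
Values that change: a2, t4, t5.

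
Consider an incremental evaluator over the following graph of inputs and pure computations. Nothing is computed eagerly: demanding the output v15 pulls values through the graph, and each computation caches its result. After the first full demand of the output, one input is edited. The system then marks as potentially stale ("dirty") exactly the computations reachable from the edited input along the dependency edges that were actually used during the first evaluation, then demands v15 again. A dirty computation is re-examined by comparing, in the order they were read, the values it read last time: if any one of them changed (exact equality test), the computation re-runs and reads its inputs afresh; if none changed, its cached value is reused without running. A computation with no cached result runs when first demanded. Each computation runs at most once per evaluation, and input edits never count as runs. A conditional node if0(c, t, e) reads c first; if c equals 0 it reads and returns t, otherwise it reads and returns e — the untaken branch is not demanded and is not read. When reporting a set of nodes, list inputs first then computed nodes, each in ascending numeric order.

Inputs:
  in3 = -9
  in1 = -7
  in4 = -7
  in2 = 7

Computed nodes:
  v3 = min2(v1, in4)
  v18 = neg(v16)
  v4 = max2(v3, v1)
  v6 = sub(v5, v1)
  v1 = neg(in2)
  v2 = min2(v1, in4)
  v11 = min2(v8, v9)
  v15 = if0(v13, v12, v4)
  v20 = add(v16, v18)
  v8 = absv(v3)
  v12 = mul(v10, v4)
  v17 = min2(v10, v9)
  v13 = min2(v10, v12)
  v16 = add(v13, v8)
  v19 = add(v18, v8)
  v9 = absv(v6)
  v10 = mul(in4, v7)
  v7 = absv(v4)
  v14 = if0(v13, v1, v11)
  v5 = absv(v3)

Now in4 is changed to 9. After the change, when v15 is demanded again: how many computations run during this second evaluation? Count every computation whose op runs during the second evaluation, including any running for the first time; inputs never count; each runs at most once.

Initial pass — values computed on the first demand:
  v1 = neg(7) = -7
  v3 = min2(-7, -7) = -7
  v4 = max2(-7, -7) = -7
  v7 = absv(-7) = 7
  v10 = mul(-7, 7) = -49
  v12 = mul(-49, -7) = 343
  v13 = min2(-49, 343) = -49
  v15 = if0(v13=-49 -> else branch v4) = -7

Second demand — change propagation:
  v3: re-runs because in4 -7->9; new result -7 (unchanged).
  v4: re-examined; everything it read last time is the same (v3 unchanged, v1 unchanged) — cache -7 kept, no run.
  v7: re-examined; everything it read last time is the same (v4 unchanged) — cache 7 kept, no run.
  v10: re-runs because in4 -7->9; new result 63.
  v12: re-runs because v10 -49->63; new result -441.
  v13: re-runs because v10 -49->63; v12 343->-441; new result -441.
  v15: re-runs because v13 -49->-441; new result -7 (unchanged).

The important point: at v4 every value read last time is unchanged, so the dirty flag clears without a run.

Run set: v3, v10, v12, v13, v15 (5 run).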